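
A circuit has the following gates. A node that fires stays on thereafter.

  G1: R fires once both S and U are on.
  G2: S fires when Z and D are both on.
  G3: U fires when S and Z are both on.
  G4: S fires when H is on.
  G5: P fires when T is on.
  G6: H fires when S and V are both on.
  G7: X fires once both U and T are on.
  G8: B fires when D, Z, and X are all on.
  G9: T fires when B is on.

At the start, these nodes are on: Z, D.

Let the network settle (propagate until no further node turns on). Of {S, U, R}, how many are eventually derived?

Z and D are on, so S fires (G2).
S and Z are on, so U fires (G3).
G1: S and U on → R on.
S: reached.
U: reached.
R: reached.
All 3 are reached.

3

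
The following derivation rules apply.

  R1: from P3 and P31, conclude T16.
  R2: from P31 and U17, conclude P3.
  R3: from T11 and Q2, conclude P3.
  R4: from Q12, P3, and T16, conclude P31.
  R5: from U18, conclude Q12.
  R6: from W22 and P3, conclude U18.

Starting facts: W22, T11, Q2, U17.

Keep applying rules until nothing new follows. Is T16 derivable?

No

T16 would need P3 and P31 (R1), but P31 is never established.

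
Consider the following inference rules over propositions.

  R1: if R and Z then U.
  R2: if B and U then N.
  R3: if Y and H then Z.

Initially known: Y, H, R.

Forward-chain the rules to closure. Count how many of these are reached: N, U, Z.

Y and H hold, so Z follows (R3).
From R and Z, R1 gives U.
N would need B and U (R2), but B is never established.
U: reached.
Z: reached.
Reached: U and Z — 2 of the 3.

2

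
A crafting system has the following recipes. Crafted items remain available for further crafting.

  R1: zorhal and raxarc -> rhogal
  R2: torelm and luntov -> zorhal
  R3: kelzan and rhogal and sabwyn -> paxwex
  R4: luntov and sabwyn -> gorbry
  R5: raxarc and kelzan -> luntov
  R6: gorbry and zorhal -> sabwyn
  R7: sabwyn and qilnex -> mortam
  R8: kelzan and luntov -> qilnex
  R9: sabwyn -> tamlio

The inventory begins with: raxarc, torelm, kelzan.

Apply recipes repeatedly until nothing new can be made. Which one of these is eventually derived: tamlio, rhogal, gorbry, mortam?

rhogal

raxarc and kelzan -> luntov (R5).
torelm and luntov -> zorhal (R2).
Using R1, zorhal and raxarc make rhogal.
tamlio would need sabwyn (R9), but sabwyn is never obtained. gorbry would need luntov and sabwyn (R4), but sabwyn is never obtained. mortam would need sabwyn and qilnex (R7), but sabwyn is never obtained.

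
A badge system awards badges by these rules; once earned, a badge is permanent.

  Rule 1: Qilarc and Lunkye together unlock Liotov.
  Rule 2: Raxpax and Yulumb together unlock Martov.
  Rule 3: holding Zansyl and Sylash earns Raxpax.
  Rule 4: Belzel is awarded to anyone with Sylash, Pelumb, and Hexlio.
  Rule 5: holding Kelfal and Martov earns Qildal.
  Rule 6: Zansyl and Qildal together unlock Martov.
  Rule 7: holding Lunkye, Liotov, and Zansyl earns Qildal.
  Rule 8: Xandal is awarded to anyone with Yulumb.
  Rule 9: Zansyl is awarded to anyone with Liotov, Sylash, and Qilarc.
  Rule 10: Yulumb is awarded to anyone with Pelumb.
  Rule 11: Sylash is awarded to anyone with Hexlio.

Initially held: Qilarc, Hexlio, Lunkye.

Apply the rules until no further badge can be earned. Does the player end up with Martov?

With Qilarc and Lunkye, Liotov is earned (Rule 1).
With Hexlio, Sylash is earned (Rule 11).
With Liotov, Sylash, and Qilarc, Zansyl is earned (Rule 9).
With Lunkye, Liotov, and Zansyl, Qildal is earned (Rule 7).
With Zansyl and Qildal, Martov is earned (Rule 6).

Yes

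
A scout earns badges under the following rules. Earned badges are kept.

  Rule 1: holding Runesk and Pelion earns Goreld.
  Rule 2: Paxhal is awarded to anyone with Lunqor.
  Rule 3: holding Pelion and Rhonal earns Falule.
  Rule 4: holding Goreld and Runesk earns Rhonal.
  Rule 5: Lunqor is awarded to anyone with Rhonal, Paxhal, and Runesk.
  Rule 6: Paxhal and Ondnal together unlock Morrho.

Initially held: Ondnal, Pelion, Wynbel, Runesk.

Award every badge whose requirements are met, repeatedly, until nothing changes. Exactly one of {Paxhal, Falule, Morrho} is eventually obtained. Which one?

With Runesk and Pelion, Goreld is earned (Rule 1).
With Goreld and Runesk, Rhonal is earned (Rule 4).
With Pelion and Rhonal, Falule is earned (Rule 3).
Morrho would need Paxhal and Ondnal (Rule 6), but Paxhal is never earned. Paxhal would need Lunqor (Rule 2), but Lunqor is never earned.

Falule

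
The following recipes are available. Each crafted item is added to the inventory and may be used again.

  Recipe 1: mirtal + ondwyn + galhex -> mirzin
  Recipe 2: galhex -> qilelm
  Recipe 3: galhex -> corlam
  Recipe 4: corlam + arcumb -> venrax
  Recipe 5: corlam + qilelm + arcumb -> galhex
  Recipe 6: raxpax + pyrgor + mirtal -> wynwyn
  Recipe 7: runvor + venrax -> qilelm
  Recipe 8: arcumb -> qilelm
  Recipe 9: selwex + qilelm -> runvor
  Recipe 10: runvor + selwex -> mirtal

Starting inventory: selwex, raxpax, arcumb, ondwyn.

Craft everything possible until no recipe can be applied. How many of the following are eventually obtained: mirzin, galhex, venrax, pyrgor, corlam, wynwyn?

mirzin would need mirtal, ondwyn, and galhex (Recipe 1), but galhex is never obtained.
galhex would need corlam, qilelm, and arcumb (Recipe 5), but corlam is never obtained.
venrax would need corlam and arcumb (Recipe 4), but corlam is never obtained.
No rule produces pyrgor, and it is not given.
corlam would need galhex (Recipe 3), but galhex is never obtained.
wynwyn would need raxpax, pyrgor, and mirtal (Recipe 6), but pyrgor is never obtained.
None of the 6 are reached.

0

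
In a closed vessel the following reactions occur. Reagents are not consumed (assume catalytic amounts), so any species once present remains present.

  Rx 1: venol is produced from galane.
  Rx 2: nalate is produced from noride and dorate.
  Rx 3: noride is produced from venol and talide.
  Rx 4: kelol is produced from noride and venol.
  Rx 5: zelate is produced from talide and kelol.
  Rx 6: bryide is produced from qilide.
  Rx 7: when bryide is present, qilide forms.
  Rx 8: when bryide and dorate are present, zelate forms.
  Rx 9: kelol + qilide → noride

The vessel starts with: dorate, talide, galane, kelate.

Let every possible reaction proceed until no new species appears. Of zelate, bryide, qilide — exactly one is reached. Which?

galane present → venol forms (Rx 1).
venol and talide present → noride forms (Rx 3).
noride and venol present → kelol forms (Rx 4).
talide and kelol present → zelate forms (Rx 5).
bryide would need qilide (Rx 6), but qilide never forms. qilide would need bryide (Rx 7), but bryide never forms.

zelate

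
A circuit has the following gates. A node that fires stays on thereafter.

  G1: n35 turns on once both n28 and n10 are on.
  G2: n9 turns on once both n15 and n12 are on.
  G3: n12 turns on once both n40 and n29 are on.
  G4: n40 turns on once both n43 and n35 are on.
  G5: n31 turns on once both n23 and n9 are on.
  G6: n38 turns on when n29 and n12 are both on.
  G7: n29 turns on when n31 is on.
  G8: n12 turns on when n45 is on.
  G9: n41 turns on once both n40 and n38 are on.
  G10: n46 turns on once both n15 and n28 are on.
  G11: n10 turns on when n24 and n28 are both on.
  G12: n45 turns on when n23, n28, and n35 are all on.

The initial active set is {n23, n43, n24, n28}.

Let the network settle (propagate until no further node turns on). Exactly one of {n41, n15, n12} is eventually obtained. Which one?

n12

n24 and n28 are on, so n10 turns on (G11).
G1: n28 and n10 on → n35 on.
n23, n28, and n35 are on, so n45 turns on (G12).
n45 is on, so n12 turns on (G8).
n41 would need n40 and n38 (G9), but n38 never turns on. No rule produces n15, and it is not given.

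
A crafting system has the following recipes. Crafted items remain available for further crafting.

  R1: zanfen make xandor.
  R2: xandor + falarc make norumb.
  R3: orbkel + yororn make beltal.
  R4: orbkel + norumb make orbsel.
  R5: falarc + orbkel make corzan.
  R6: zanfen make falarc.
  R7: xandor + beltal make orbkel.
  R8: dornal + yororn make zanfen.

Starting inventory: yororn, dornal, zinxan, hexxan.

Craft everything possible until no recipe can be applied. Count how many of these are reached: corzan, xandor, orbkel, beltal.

1

dornal + yororn → zanfen (R8).
zanfen → xandor (R1).
corzan would need falarc and orbkel (R5), but orbkel is never obtained.
xandor: reached.
orbkel would need xandor and beltal (R7), but beltal is never obtained.
beltal would need orbkel and yororn (R3), but orbkel is never obtained.
Reached: xandor — 1 of the 4.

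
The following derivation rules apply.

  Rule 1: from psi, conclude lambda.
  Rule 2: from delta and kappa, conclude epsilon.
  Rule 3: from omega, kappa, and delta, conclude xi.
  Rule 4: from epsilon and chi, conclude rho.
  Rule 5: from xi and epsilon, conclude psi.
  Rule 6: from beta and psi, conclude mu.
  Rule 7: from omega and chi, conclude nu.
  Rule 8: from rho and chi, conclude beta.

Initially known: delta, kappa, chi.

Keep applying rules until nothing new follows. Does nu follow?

No

nu would need omega and chi (Rule 7), but omega is never established.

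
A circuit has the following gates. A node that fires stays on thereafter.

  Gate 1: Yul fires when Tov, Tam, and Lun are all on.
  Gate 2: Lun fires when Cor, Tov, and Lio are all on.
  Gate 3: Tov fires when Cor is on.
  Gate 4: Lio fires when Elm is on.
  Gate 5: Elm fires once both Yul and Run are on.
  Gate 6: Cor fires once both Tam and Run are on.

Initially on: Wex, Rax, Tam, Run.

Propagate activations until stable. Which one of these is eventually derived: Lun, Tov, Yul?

Tam and Run are on, so Cor fires (Gate 6).
Cor is on, so Tov fires (Gate 3).
Lun would need Cor, Tov, and Lio (Gate 2), but Lio never turns on. Yul would need Tov, Tam, and Lun (Gate 1), but Lun never turns on.

Tov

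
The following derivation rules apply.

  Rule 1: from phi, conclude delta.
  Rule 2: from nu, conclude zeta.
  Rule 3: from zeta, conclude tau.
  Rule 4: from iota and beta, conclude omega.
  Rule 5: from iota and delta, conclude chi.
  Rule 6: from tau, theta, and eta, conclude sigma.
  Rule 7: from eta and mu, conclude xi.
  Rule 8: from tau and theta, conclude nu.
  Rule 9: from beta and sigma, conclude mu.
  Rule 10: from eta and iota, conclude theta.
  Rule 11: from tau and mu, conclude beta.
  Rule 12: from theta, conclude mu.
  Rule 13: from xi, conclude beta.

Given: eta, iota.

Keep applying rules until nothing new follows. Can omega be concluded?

eta and iota hold, so theta follows (Rule 10).
theta holds, so mu follows (Rule 12).
eta and mu hold, so xi follows (Rule 7).
From xi, Rule 13 gives beta.
iota and beta hold, so omega follows (Rule 4).

Yes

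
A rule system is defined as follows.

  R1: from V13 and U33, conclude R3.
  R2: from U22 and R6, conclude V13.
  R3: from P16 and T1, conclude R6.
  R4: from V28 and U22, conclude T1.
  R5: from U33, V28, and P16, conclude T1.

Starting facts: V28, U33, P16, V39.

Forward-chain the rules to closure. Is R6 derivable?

From U33, V28, and P16, R5 gives T1.
P16 and T1 hold, so R6 follows (R3).

Yes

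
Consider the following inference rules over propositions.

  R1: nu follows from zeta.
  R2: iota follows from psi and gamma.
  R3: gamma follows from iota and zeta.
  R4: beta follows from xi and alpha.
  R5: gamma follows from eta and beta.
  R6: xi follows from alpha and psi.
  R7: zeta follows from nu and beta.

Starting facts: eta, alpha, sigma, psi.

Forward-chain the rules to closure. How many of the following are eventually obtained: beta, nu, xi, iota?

From alpha and psi, R6 gives xi.
xi and alpha hold, so beta follows (R4).
From eta and beta, R5 gives gamma.
psi and gamma hold, so iota follows (R2).
beta: reached.
nu would need zeta (R1), but zeta is never established.
xi: reached.
iota: reached.
Reached: beta, xi, and iota — 3 of the 4.

3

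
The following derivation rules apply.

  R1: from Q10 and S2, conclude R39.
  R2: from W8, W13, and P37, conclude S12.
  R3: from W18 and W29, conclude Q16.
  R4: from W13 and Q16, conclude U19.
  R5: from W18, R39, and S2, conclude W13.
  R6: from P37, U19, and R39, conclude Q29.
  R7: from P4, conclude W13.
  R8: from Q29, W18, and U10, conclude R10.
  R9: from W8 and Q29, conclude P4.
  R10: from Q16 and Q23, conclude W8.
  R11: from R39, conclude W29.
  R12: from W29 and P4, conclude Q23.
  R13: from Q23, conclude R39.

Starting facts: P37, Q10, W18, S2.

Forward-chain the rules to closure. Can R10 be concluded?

R10 would need Q29, W18, and U10 (R8), but U10 is never established.

No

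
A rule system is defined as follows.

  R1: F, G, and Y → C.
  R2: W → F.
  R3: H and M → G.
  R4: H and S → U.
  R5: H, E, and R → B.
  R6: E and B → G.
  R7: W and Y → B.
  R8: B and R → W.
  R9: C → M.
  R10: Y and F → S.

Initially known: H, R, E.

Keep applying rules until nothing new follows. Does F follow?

From H, E, and R, R5 gives B.
From B and R, R8 gives W.
From W, R2 gives F.

Yes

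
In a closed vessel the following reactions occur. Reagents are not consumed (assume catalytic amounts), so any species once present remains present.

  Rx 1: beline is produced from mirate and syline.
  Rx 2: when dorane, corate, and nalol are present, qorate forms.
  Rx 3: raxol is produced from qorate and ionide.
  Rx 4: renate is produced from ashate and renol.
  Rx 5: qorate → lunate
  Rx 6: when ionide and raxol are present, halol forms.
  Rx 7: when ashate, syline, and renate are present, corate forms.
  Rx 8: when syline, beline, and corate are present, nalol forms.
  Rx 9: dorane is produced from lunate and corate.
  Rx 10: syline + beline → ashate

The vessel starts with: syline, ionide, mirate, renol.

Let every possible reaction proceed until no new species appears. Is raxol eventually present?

No

raxol would need qorate and ionide (Rx 3), but qorate never forms.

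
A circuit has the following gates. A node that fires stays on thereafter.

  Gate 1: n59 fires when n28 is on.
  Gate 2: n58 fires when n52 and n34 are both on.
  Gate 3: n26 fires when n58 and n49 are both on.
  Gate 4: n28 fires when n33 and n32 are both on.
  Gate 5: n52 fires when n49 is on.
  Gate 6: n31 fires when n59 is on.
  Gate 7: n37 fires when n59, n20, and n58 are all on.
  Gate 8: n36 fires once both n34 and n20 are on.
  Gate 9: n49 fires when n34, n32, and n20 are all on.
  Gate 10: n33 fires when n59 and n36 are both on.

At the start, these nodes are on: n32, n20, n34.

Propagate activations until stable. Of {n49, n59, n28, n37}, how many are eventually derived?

n34, n32, and n20 are on, so n49 fires (Gate 9).
n49: reached.
n59 would need n28 (Gate 1), but n28 never turns on.
n28 would need n33 and n32 (Gate 4), but n33 never turns on.
n37 would need n59, n20, and n58 (Gate 7), but n59 never turns on.
Reached: n49 — 1 of the 4.

1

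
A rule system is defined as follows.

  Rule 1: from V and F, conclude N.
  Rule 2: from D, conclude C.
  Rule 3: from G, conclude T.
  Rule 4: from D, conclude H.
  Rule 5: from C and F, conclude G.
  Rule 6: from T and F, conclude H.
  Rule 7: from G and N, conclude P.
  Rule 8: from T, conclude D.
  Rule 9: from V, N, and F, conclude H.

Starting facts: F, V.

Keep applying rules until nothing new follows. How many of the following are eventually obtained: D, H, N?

From V and F, Rule 1 gives N.
V, N, and F hold, so H follows (Rule 9).
D would need T (Rule 8), but T is never established.
H: reached.
N: reached.
Reached: H and N — 2 of the 3.

2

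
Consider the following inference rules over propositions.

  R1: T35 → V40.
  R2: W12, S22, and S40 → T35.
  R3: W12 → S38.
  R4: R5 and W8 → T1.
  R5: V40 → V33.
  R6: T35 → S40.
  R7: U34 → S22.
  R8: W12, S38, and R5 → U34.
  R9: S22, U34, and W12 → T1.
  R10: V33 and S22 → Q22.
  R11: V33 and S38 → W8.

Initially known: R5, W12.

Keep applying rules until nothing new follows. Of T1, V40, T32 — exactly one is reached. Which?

From W12, R3 gives S38.
W12, S38, and R5 hold, so U34 follows (R8).
From U34, R7 gives S22.
S22, U34, and W12 hold, so T1 follows (R9).
V40 would need T35 (R1), but T35 is never established. No rule produces T32, and it is not given.

T1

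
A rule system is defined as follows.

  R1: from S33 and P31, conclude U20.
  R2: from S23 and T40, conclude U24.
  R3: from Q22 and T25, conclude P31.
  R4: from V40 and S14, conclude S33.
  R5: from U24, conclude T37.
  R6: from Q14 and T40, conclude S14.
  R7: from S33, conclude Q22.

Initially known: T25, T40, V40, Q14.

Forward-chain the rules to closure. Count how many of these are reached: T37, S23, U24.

T37 would need U24 (R5), but U24 is never established.
No rule produces S23, and it is not given.
U24 would need S23 and T40 (R2), but S23 is never established.
None of the 3 are reached.

0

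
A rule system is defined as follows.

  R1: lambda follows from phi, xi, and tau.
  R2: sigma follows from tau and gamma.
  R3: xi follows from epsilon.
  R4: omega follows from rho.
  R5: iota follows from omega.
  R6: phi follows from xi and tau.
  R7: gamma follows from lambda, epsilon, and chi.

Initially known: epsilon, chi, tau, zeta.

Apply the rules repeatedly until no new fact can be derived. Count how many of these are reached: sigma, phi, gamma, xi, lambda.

5

From epsilon, R3 gives xi.
xi and tau hold, so phi follows (R6).
From phi, xi, and tau, R1 gives lambda.
From lambda, epsilon, and chi, R7 gives gamma.
tau and gamma hold, so sigma follows (R2).
sigma: reached.
phi: reached.
gamma: reached.
xi: reached.
lambda: reached.
All 5 are reached.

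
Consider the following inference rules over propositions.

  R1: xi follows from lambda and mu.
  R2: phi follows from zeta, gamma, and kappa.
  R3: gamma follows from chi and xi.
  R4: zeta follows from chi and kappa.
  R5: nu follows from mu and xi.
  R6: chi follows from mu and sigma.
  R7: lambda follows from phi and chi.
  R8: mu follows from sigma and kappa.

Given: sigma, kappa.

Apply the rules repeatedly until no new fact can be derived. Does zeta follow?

Yes

sigma and kappa hold, so mu follows (R8).
mu and sigma hold, so chi follows (R6).
chi and kappa hold, so zeta follows (R4).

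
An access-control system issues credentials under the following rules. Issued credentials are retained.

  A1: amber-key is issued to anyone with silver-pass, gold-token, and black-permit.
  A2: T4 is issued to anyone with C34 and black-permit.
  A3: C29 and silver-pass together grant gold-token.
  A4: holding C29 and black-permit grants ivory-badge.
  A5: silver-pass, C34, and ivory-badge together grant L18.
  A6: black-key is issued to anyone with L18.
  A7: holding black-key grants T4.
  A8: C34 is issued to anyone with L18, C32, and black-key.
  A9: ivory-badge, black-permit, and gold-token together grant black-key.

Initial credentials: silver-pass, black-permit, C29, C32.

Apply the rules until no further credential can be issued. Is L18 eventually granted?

L18 would need silver-pass, C34, and ivory-badge (A5), but C34 is never granted.

No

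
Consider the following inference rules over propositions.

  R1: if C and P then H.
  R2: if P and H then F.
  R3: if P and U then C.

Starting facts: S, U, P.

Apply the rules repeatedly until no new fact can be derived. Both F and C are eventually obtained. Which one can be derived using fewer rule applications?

C: P and U hold, so C follows (R3). [1 rule application]
F: P and U hold, so C follows (R3). From C and P, R1 gives H. From P and H, R2 gives F. [3 rule applications]
C needs fewer.

C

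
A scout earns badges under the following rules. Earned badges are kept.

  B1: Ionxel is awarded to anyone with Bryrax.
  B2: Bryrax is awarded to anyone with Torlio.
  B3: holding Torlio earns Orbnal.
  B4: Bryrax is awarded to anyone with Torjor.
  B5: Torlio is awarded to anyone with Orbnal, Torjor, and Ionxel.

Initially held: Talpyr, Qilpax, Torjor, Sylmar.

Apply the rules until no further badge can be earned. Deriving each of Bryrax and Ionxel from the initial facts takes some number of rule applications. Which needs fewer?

Bryrax

Bryrax: With Torjor, Bryrax is earned (B4). [1 rule application]
Ionxel: With Torjor, Bryrax is earned (B4). With Bryrax, Ionxel is earned (B1). [2 rule applications]
Bryrax needs fewer.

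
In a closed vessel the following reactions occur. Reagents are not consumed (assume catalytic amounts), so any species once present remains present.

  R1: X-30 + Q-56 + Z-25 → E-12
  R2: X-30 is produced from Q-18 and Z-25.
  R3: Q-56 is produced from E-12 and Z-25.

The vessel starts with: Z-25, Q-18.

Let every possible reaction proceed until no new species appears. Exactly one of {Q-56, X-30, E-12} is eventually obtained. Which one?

Q-18 and Z-25 present → X-30 forms (R2).
E-12 would need X-30, Q-56, and Z-25 (R1), but Q-56 never forms. Q-56 would need E-12 and Z-25 (R3), but E-12 never forms.

X-30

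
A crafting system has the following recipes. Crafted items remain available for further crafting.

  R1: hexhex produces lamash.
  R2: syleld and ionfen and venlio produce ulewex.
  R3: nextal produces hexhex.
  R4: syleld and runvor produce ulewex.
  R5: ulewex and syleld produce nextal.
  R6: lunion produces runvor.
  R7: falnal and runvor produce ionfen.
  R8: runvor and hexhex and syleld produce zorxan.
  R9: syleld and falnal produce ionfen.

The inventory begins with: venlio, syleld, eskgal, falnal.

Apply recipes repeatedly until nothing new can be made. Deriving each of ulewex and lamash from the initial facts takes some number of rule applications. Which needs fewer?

ulewex: syleld and falnal → ionfen (R9). syleld and ionfen and venlio → ulewex (R2). [2 rule applications]
lamash: Using R9, syleld and falnal make ionfen. syleld and ionfen and venlio → ulewex (R2). Using R5, ulewex and syleld make nextal. Using R3, nextal makes hexhex. Using R1, hexhex makes lamash. [5 rule applications]
ulewex needs fewer.

ulewex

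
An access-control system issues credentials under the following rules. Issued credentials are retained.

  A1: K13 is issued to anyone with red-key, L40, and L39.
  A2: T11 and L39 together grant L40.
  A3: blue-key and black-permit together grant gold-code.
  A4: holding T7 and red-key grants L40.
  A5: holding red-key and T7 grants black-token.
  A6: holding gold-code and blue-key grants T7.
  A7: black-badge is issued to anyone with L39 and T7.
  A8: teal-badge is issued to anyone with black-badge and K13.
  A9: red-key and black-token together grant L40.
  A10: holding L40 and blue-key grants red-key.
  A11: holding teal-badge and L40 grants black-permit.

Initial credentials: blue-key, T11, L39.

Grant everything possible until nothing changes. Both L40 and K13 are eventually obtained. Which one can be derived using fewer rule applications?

L40

L40: Holding T11 and L39 grants L40 (A2). [1 rule application]
K13: Holding T11 and L39 grants L40 (A2). Holding L40 and blue-key grants red-key (A10). Holding red-key, L40, and L39 grants K13 (A1). [3 rule applications]
L40 needs fewer.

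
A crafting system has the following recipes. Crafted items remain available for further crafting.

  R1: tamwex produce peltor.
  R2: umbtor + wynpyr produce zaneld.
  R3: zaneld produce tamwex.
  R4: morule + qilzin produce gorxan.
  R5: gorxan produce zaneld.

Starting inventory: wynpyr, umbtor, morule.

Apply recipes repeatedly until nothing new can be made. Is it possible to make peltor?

Using R2, umbtor and wynpyr make zaneld.
zaneld → tamwex (R3).
Using R1, tamwex makes peltor.

Yes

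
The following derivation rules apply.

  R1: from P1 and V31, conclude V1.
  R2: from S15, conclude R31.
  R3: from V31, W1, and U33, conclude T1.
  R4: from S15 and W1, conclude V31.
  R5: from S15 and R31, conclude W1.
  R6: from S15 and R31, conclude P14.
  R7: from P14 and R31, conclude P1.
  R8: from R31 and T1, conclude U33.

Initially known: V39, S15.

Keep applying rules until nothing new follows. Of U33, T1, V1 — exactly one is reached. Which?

From S15, R2 gives R31.
From S15 and R31, R6 gives P14.
From S15 and R31, R5 gives W1.
From S15 and W1, R4 gives V31.
From P14 and R31, R7 gives P1.
P1 and V31 hold, so V1 follows (R1).
T1 would need V31, W1, and U33 (R3), but U33 is never established. U33 would need R31 and T1 (R8), but T1 is never established.

V1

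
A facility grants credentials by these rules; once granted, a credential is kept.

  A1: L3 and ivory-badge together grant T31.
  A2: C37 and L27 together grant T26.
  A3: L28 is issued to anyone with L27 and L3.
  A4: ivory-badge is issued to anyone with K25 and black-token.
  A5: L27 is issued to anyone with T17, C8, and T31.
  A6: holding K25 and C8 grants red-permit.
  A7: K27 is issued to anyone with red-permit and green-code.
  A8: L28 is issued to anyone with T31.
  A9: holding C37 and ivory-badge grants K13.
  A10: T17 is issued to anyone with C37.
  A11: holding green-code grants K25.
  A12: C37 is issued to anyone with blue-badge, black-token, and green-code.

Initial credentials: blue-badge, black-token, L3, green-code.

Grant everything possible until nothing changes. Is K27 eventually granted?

No

K27 would need red-permit and green-code (A7), but red-permit is never granted.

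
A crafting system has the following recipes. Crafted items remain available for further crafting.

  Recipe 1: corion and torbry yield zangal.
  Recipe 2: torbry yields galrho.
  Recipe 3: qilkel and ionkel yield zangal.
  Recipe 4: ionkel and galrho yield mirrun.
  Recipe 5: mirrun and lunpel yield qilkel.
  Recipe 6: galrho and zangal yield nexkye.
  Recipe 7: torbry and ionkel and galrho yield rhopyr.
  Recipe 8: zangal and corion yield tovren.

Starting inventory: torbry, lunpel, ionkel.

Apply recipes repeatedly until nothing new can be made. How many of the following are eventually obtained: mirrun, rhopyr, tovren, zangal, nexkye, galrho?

Using Recipe 2, torbry makes galrho.
Using Recipe 7, torbry, ionkel, and galrho make rhopyr.
ionkel and galrho → mirrun (Recipe 4).
mirrun and lunpel → qilkel (Recipe 5).
qilkel and ionkel → zangal (Recipe 3).
Using Recipe 6, galrho and zangal make nexkye.
mirrun: reached.
rhopyr: reached.
tovren would need zangal and corion (Recipe 8), but corion is never obtained.
zangal: reached.
nexkye: reached.
galrho: reached.
Reached: mirrun, rhopyr, zangal, nexkye, and galrho — 5 of the 6.

5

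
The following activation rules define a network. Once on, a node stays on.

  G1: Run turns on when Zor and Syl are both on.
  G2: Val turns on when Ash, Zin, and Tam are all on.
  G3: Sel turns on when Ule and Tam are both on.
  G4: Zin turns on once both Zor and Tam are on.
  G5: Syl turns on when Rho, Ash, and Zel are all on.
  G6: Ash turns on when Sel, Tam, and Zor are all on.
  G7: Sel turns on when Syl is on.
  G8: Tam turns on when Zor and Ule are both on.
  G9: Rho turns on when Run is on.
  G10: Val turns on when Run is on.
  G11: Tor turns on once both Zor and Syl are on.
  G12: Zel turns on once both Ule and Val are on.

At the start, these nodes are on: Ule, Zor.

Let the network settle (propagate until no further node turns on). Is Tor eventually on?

No

Tor would need Zor and Syl (G11), but Syl never turns on.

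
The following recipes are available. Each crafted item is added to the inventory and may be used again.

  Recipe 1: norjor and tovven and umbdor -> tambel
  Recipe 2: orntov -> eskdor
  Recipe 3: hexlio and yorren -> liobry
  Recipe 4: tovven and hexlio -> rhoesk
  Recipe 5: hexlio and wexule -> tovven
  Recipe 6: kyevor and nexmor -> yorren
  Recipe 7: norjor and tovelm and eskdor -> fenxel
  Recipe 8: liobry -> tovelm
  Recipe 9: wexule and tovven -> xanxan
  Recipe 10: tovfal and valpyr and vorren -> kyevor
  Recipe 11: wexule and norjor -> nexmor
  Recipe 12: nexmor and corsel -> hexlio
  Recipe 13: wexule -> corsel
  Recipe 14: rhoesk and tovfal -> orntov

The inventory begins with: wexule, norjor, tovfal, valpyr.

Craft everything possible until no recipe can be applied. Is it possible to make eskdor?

Using Recipe 13, wexule makes corsel.
Using Recipe 11, wexule and norjor make nexmor.
Using Recipe 12, nexmor and corsel make hexlio.
Using Recipe 5, hexlio and wexule make tovven.
tovven and hexlio -> rhoesk (Recipe 4).
rhoesk and tovfal -> orntov (Recipe 14).
Using Recipe 2, orntov makes eskdor.

Yes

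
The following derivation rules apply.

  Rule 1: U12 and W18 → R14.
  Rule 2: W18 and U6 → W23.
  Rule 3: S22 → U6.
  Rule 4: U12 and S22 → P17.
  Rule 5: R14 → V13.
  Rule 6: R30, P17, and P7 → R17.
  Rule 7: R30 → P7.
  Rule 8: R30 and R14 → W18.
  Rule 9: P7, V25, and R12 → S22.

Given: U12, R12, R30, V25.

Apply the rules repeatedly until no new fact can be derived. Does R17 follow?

R30 holds, so P7 follows (Rule 7).
From P7, V25, and R12, Rule 9 gives S22.
U12 and S22 hold, so P17 follows (Rule 4).
From R30, P17, and P7, Rule 6 gives R17.

Yes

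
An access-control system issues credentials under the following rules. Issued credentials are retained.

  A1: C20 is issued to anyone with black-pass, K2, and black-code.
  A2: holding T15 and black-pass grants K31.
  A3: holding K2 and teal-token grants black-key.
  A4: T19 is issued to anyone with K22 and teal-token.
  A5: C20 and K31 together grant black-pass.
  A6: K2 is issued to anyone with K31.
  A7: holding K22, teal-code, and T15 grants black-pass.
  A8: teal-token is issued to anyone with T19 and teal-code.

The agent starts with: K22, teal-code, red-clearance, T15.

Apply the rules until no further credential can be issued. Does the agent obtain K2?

Yes

Holding K22, teal-code, and T15 grants black-pass (A7).
Holding T15 and black-pass grants K31 (A2).
Holding K31 grants K2 (A6).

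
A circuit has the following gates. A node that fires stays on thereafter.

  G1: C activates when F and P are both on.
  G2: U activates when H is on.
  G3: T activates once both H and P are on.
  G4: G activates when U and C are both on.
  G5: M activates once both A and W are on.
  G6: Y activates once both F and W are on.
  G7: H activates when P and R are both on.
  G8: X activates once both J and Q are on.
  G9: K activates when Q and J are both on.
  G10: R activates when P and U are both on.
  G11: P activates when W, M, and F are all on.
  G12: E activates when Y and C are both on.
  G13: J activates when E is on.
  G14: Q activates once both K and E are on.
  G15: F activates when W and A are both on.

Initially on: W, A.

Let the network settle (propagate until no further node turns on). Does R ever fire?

R would need P and U (G10), but U never turns on.

No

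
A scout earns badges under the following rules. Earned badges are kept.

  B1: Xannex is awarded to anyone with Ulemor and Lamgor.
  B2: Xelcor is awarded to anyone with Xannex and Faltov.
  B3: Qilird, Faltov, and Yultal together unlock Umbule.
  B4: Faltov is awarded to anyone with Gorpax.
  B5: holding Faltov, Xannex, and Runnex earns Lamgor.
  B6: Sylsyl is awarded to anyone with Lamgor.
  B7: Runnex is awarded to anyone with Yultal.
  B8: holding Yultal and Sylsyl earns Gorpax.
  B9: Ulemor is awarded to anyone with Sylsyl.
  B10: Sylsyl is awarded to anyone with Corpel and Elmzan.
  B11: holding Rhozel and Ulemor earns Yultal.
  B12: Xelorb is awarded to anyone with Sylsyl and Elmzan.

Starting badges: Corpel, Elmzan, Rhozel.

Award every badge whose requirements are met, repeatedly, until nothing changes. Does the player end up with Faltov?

Yes

With Corpel and Elmzan, Sylsyl is earned (B10).
With Sylsyl, Ulemor is earned (B9).
With Rhozel and Ulemor, Yultal is earned (B11).
With Yultal and Sylsyl, Gorpax is earned (B8).
With Gorpax, Faltov is earned (B4).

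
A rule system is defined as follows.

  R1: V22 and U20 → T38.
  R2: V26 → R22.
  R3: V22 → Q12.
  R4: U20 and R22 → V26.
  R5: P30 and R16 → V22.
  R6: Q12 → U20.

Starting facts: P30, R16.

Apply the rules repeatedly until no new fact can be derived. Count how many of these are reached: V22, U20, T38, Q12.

4

From P30 and R16, R5 gives V22.
From V22, R3 gives Q12.
From Q12, R6 gives U20.
From V22 and U20, R1 gives T38.
V22: reached.
U20: reached.
T38: reached.
Q12: reached.
All 4 are reached.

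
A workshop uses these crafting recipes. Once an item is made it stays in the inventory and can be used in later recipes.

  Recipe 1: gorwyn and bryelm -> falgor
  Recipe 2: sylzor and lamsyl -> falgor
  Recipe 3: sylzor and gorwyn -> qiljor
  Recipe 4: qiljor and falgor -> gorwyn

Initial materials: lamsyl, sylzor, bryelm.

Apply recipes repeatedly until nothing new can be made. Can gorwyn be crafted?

No

gorwyn would need qiljor and falgor (Recipe 4), but qiljor is never obtained.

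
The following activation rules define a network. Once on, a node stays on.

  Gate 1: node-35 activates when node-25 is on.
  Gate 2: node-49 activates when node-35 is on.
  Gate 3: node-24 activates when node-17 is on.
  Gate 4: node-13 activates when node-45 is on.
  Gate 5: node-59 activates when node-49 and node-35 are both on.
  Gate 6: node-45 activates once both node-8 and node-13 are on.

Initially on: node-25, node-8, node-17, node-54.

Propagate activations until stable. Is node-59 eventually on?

Gate 1: node-25 on → node-35 on.
node-35 is on, so node-49 activates (Gate 2).
node-49 and node-35 are on, so node-59 activates (Gate 5).

Yes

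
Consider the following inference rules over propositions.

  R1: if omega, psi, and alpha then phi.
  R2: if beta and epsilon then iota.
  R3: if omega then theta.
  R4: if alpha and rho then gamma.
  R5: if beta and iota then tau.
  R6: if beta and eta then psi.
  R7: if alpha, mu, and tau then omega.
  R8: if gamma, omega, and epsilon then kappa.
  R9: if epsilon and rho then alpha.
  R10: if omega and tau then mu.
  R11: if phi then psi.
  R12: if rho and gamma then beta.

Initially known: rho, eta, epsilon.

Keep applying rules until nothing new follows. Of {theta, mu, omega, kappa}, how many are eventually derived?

0

theta would need omega (R3), but omega is never established.
mu would need omega and tau (R10), but omega is never established.
omega would need alpha, mu, and tau (R7), but mu is never established.
kappa would need gamma, omega, and epsilon (R8), but omega is never established.
None of the 4 are reached.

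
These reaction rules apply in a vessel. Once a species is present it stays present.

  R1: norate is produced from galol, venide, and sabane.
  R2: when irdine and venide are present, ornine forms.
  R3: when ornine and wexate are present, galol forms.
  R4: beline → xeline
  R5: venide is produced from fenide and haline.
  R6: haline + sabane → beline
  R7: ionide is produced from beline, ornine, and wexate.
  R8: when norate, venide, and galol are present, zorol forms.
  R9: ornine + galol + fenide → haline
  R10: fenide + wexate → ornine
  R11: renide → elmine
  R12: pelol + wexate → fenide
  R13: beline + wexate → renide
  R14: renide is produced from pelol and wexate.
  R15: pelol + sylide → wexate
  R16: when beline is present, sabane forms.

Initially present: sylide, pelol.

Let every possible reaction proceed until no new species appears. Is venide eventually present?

Yes

pelol and sylide present → wexate forms (R15).
pelol and wexate present → fenide forms (R12).
fenide and wexate present → ornine forms (R10).
ornine and wexate present → galol forms (R3).
ornine, galol, and fenide present → haline forms (R9).
fenide and haline present → venide forms (R5).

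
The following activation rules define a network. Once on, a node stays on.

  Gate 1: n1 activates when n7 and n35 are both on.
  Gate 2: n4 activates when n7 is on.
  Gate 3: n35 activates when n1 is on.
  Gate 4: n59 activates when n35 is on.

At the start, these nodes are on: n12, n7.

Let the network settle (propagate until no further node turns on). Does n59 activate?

n59 would need n35 (Gate 4), but n35 never turns on.

No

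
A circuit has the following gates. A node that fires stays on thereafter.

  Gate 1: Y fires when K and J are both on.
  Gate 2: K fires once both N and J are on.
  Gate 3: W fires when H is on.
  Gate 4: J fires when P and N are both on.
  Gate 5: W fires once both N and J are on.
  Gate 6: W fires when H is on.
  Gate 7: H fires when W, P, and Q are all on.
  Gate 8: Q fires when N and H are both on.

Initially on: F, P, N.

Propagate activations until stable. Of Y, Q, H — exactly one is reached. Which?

Y

Gate 4: P and N on → J on.
Gate 2: N and J on → K on.
K and J are on, so Y fires (Gate 1).
H would need W, P, and Q (Gate 7), but Q never turns on. Q would need N and H (Gate 8), but H never turns on.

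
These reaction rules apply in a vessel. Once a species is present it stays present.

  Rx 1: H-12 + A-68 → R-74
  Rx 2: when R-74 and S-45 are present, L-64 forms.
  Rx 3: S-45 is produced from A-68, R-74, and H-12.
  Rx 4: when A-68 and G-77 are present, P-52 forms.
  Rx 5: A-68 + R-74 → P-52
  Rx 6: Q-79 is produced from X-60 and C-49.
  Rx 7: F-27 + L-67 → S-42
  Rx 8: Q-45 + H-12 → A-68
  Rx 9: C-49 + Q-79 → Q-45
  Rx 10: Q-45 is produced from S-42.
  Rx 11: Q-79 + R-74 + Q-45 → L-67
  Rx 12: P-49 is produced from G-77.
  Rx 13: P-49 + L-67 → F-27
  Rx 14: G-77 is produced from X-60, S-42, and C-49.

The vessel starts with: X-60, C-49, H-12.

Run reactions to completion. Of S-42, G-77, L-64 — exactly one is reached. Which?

X-60 and C-49 present → Q-79 forms (Rx 6).
C-49 and Q-79 present → Q-45 forms (Rx 9).
Q-45 and H-12 present → A-68 forms (Rx 8).
H-12 and A-68 present → R-74 forms (Rx 1).
A-68, R-74, and H-12 present → S-45 forms (Rx 3).
R-74 and S-45 present → L-64 forms (Rx 2).
S-42 would need F-27 and L-67 (Rx 7), but F-27 never forms. G-77 would need X-60, S-42, and C-49 (Rx 14), but S-42 never forms.

L-64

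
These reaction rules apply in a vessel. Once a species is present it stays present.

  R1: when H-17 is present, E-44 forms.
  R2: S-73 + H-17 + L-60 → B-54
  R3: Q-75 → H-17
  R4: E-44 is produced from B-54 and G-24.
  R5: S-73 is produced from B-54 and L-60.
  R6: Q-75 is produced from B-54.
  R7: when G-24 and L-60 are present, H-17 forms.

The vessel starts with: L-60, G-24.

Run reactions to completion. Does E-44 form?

G-24 and L-60 present → H-17 forms (R7).
H-17 present → E-44 forms (R1).

Yes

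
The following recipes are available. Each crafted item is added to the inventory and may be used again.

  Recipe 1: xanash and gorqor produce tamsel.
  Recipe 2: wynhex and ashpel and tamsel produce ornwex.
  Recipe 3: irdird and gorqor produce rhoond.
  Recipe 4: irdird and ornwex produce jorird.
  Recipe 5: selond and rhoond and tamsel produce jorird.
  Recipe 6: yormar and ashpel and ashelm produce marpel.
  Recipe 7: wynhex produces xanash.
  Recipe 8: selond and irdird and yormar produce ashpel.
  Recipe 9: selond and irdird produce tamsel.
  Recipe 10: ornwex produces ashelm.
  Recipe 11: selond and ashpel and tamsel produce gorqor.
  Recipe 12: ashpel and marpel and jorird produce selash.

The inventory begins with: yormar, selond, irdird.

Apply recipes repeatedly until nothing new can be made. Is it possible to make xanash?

xanash would need wynhex (Recipe 7), but wynhex is never obtained.

No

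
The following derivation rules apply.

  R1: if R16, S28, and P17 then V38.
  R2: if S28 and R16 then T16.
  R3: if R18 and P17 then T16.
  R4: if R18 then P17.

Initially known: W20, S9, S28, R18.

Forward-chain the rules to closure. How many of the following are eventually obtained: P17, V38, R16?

From R18, R4 gives P17.
P17: reached.
V38 would need R16, S28, and P17 (R1), but R16 is never established.
No rule produces R16, and it is not given.
Reached: P17 — 1 of the 3.

1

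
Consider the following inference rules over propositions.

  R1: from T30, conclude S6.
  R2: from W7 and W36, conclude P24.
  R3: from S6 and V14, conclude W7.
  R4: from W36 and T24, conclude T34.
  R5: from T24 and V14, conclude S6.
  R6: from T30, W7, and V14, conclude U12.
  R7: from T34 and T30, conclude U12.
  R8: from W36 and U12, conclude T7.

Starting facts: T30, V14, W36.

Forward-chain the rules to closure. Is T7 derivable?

Yes

From T30, R1 gives S6.
S6 and V14 hold, so W7 follows (R3).
T30, W7, and V14 hold, so U12 follows (R6).
From W36 and U12, R8 gives T7.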